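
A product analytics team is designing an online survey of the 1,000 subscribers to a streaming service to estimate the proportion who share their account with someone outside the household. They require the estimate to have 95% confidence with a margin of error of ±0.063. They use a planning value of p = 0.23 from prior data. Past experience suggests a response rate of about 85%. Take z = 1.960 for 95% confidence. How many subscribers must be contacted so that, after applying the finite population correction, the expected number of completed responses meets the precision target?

173

Completed interviews needed (unadjusted): n₀ = 1.960² × 0.1771 / 0.063² ≈ 171.42 → 172.
FPC for N = 1,000: n = 172 / (1 + 171/1000) = 172 / 1.1710 ≈ 146.88 → 147.
At an 85% response rate, contacts needed = 147 / 0.85 ≈ 172.94 → 173.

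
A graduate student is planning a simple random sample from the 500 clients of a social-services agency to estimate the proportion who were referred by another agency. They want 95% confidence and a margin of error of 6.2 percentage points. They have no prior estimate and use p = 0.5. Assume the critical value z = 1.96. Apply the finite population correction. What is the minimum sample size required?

167

Unadjusted: n₀ = 1.96² × 0.50 × 0.50 / 0.062² ≈ 249.84, so n₀ = 250.
Finite population correction with N = 500: n = n₀ / (1 + (n₀−1)/N) = 250 / (1 + 249/500) = 250 / 1.4980 ≈ 166.89.
Rounding up, n = 167.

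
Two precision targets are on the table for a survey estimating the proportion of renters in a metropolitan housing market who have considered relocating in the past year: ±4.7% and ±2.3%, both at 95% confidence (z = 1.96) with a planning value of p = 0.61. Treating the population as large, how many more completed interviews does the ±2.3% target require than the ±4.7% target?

At ±4.7%: n = 1.96² × 0.2379 / 0.047² ≈ 413.72 → 414.
At ±2.3%: n = 1.96² × 0.2379 / 0.023² ≈ 1727.63 → 1728.
Additional respondents: 1728 − 414 = 1314.

1314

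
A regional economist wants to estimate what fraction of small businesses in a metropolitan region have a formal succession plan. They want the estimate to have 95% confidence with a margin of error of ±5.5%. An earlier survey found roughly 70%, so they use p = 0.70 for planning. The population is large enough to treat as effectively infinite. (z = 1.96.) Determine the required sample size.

267

With p = 0.70, p(1−p) = 0.2100.
n = z²·p(1−p)/E² = 1.96² × 0.2100 / 0.055² = 3.8416 × 0.2100 / 0.003025 ≈ 266.69.
Rounding up gives n = 267.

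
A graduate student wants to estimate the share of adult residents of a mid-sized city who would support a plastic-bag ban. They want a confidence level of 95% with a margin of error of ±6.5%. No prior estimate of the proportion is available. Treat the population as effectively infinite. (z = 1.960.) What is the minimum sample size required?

228

With no prior estimate, use p = 0.5, giving p(1−p) = 0.25.
n = z²·p(1−p)/E² = 1.960² × 0.2500 / 0.065² = 3.8416 × 0.2500 / 0.004225 ≈ 227.31.
Rounding up gives n = 228.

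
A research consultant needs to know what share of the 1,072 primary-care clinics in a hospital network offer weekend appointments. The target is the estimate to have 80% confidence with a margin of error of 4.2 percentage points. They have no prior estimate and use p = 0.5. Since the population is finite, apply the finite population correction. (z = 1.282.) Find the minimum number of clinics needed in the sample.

Unadjusted: n₀ = 1.282² × 0.50 × 0.50 / 0.042² ≈ 232.93, so n₀ = 233.
Finite population correction with N = 1,072: n = n₀ / (1 + (n₀−1)/N) = 233 / (1 + 232/1072) = 233 / 1.2164 ≈ 191.55.
Rounding up, n = 192.

192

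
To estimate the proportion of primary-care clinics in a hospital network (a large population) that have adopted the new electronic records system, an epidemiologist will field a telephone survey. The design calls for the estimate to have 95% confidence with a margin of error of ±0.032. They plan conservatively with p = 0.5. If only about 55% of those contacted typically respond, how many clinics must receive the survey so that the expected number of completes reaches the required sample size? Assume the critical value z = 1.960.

Completed interviews needed: n₀ = 1.960² × 0.2500 / 0.032² ≈ 937.89 → 938.
At a 55% response rate, contacts needed = 938 / 0.55 ≈ 1705.45 → 1706.

1706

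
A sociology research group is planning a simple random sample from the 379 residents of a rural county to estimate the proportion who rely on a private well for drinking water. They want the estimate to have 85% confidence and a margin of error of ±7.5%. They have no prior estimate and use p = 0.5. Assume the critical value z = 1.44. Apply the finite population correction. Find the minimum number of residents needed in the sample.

75

Unadjusted: n₀ = 1.44² × 0.50 × 0.50 / 0.075² ≈ 92.16, so n₀ = 93.
Finite population correction with N = 379: n = n₀ / (1 + (n₀−1)/N) = 93 / (1 + 92/379) = 93 / 1.2427 ≈ 74.83.
Rounding up, n = 75.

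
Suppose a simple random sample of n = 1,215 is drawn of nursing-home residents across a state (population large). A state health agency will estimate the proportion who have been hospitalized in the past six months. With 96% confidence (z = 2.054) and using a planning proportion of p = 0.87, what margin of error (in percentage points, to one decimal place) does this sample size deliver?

2.0

SE(p̂) = √[p(1−p)/n] = √[0.1131/1215] = 0.00965.
E = z × SE = 2.054 × 0.00965 = 0.01982, or 2.0 percentage points.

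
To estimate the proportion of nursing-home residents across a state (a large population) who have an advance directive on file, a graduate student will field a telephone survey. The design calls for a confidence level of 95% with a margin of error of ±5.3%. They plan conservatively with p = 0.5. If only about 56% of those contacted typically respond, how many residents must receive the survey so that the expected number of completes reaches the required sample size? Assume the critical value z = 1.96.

Completed interviews needed: n₀ = 1.96² × 0.2500 / 0.053² ≈ 341.90 → 342.
At a 56% response rate, contacts needed = 342 / 0.56 ≈ 610.71 → 611.

611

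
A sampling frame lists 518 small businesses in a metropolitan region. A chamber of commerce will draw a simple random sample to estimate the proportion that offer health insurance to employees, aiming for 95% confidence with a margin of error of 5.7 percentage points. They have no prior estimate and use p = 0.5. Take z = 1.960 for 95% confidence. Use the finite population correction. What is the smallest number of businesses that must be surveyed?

Unadjusted: n₀ = 1.960² × 0.50 × 0.50 / 0.057² ≈ 295.60, so n₀ = 296.
Finite population correction with N = 518: n = n₀ / (1 + (n₀−1)/N) = 296 / (1 + 295/518) = 296 / 1.5695 ≈ 188.60.
Rounding up, n = 189.

189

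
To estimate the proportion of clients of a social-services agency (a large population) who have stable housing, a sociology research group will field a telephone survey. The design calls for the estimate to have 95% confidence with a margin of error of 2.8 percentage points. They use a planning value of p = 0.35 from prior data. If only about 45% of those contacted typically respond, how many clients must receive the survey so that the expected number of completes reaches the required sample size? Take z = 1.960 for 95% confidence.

Completed interviews needed: n₀ = 1.960² × 0.2275 / 0.028² ≈ 1114.75 → 1115.
At a 45% response rate, contacts needed = 1115 / 0.45 ≈ 2477.78 → 2478.

2478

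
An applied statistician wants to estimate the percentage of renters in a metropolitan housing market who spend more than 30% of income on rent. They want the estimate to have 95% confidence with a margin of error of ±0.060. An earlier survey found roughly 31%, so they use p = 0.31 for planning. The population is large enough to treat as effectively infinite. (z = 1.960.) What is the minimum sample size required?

229

With p = 0.31, p(1−p) = 0.2139.
n = z²·p(1−p)/E² = 1.960² × 0.2139 / 0.060² = 3.8416 × 0.2139 / 0.003600 ≈ 228.26.
Rounding up gives n = 229.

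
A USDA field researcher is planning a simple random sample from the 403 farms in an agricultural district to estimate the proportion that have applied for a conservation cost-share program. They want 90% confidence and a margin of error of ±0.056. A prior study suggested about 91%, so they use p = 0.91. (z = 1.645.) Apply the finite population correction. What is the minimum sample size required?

61

Unadjusted: n₀ = 1.645² × 0.91 × 0.09 / 0.056² ≈ 70.67, so n₀ = 71.
Finite population correction with N = 403: n = n₀ / (1 + (n₀−1)/N) = 71 / (1 + 70/403) = 71 / 1.1737 ≈ 60.49.
Rounding up, n = 61.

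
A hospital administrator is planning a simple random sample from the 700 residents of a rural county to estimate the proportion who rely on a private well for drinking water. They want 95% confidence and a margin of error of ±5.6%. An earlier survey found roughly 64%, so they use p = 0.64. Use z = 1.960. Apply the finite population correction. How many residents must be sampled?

Unadjusted: n₀ = 1.960² × 0.64 × 0.36 / 0.056² ≈ 282.24, so n₀ = 283.
Finite population correction with N = 700: n = n₀ / (1 + (n₀−1)/N) = 283 / (1 + 282/700) = 283 / 1.4029 ≈ 201.73.
Rounding up, n = 202.

202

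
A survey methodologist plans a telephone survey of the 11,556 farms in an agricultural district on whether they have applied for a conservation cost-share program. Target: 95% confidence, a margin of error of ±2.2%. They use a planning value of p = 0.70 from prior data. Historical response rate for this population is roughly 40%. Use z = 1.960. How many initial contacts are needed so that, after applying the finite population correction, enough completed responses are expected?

3643

Completed interviews needed (unadjusted): n₀ = 1.960² × 0.2100 / 0.022² ≈ 1666.81 → 1667.
FPC for N = 11,556: n = 1667 / (1 + 1666/11556) = 1667 / 1.1442 ≈ 1456.95 → 1457.
At a 40% response rate, contacts needed = 1457 / 0.40 ≈ 3642.50 → 3643.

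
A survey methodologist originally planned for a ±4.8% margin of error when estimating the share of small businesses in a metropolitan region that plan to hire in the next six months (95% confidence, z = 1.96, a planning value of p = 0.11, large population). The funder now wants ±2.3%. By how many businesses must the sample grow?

At ±4.8%: n = 1.96² × 0.0979 / 0.048² ≈ 163.23 → 164.
At ±2.3%: n = 1.96² × 0.0979 / 0.023² ≈ 710.95 → 711.
Additional respondents: 711 − 164 = 547.

547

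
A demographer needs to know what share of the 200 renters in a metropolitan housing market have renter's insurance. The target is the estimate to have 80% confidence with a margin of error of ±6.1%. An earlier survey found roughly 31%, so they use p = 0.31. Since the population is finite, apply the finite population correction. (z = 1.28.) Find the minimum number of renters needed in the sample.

Unadjusted: n₀ = 1.28² × 0.31 × 0.69 / 0.061² ≈ 94.18, so n₀ = 95.
Finite population correction with N = 200: n = n₀ / (1 + (n₀−1)/N) = 95 / (1 + 94/200) = 95 / 1.4700 ≈ 64.63.
Rounding up, n = 65.

65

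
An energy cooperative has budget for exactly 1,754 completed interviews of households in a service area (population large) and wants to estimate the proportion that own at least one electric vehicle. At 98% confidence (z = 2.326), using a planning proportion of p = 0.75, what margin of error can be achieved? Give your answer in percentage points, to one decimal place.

2.4

SE(p̂) = √[p(1−p)/n] = √[0.1875/1754] = 0.01034.
E = z × SE = 2.326 × 0.01034 = 0.02405, or 2.4 percentage points.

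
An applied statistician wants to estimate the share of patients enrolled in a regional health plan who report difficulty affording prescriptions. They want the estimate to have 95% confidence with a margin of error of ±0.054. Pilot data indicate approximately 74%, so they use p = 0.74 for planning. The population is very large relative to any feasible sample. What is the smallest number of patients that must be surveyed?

For 95% confidence, z = 1.96.
With p = 0.74, p(1−p) = 0.1924.
n = z²·p(1−p)/E² = 1.96² × 0.1924 / 0.054² = 3.8416 × 0.1924 / 0.002916 ≈ 253.47.
Rounding up gives n = 254.

254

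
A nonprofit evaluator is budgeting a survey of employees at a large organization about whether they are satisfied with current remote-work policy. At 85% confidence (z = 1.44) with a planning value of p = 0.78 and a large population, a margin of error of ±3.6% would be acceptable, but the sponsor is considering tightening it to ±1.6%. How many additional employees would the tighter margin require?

At ±3.6%: n = 1.44² × 0.1716 / 0.036² ≈ 274.56 → 275.
At ±1.6%: n = 1.44² × 0.1716 / 0.016² ≈ 1389.96 → 1390.
Additional respondents: 1390 − 275 = 1115.

1115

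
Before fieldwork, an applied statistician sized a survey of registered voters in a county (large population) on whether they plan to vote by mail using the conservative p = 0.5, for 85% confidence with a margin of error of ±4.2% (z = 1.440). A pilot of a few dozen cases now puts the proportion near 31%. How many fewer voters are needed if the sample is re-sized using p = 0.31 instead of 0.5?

42

Conservative (p = 0.5): n = 1.440² × 0.25 / 0.042² ≈ 293.88 → 294.
Using p = 0.31: p(1−p) = 0.2139, so n = 1.440² × 0.2139 / 0.042² ≈ 251.44 → 252.
Reduction: 294 − 252 = 42.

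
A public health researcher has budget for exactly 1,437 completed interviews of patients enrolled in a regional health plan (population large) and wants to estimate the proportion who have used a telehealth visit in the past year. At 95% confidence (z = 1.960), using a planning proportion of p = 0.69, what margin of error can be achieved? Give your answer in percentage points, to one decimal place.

SE(p̂) = √[p(1−p)/n] = √[0.2139/1437] = 0.01220.
E = z × SE = 1.960 × 0.01220 = 0.02391, or 2.4 percentage points.

2.4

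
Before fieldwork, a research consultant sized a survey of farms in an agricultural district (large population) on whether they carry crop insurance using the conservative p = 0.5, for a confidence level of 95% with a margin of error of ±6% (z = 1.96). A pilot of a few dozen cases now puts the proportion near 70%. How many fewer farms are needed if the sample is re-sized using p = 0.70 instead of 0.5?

42

Conservative (p = 0.5): n = 1.96² × 0.25 / 0.060² ≈ 266.78 → 267.
Using p = 0.70: p(1−p) = 0.2100, so n = 1.96² × 0.2100 / 0.060² ≈ 224.09 → 225.
Reduction: 267 − 225 = 42.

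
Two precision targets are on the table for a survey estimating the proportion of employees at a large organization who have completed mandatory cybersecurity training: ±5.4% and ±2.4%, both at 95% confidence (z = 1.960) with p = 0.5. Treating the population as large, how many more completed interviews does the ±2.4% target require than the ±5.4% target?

1338

At ±5.4%: n = 1.960² × 0.2500 / 0.054² ≈ 329.36 → 330.
At ±2.4%: n = 1.960² × 0.2500 / 0.024² ≈ 1667.36 → 1668.
Additional respondents: 1668 − 330 = 1338.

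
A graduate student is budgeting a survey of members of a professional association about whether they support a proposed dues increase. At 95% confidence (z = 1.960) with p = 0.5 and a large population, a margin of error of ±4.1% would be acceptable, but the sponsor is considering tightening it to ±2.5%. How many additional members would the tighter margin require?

At ±4.1%: n = 1.960² × 0.2500 / 0.041² ≈ 571.33 → 572.
At ±2.5%: n = 1.960² × 0.2500 / 0.025² ≈ 1536.64 → 1537.
Additional respondents: 1537 − 572 = 965.

965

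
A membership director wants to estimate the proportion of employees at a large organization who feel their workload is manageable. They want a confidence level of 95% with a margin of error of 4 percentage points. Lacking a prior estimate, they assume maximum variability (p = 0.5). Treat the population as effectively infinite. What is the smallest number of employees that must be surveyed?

For 95% confidence, z = 1.960.
With p = 0.5, p(1−p) = 0.25.
n = z²·p(1−p)/E² = 1.960² × 0.2500 / 0.040² = 3.8416 × 0.2500 / 0.001600 ≈ 600.25.
Rounding up gives n = 601.

601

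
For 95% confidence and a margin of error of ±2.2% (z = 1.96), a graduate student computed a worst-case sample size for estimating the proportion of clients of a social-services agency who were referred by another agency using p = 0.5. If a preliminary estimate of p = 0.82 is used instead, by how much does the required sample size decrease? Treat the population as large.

813

Conservative (p = 0.5): n = 1.96² × 0.25 / 0.022² ≈ 1984.30 → 1985.
Using p = 0.82: p(1−p) = 0.1476, so n = 1.96² × 0.1476 / 0.022² ≈ 1171.53 → 1172.
Reduction: 1985 − 1172 = 813.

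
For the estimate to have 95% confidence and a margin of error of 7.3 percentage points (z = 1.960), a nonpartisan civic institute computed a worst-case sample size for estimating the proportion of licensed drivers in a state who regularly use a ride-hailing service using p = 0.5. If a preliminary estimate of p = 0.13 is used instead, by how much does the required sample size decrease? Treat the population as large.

99

Conservative (p = 0.5): n = 1.960² × 0.25 / 0.073² ≈ 180.22 → 181.
Using p = 0.13: p(1−p) = 0.1131, so n = 1.960² × 0.1131 / 0.073² ≈ 81.53 → 82.
Reduction: 181 − 82 = 99.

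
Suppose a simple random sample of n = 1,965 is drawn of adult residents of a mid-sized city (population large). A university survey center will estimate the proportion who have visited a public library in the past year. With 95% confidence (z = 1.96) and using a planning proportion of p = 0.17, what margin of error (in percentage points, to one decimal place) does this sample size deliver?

SE(p̂) = √[p(1−p)/n] = √[0.1411/1965] = 0.00847.
E = z × SE = 1.96 × 0.00847 = 0.01661, or 1.7 percentage points.

1.7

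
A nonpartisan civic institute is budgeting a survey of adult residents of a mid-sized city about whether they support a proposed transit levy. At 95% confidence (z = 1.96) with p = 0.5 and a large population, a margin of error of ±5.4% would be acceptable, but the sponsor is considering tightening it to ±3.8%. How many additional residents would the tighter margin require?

At ±5.4%: n = 1.96² × 0.2500 / 0.054² ≈ 329.36 → 330.
At ±3.8%: n = 1.96² × 0.2500 / 0.038² ≈ 665.10 → 666.
Additional respondents: 666 − 330 = 336.

336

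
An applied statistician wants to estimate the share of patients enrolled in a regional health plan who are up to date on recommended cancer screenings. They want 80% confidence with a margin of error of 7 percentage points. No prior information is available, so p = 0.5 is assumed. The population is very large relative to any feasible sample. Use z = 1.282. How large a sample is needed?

With p = 0.5, p(1−p) = 0.25.
n = z²·p(1−p)/E² = 1.282² × 0.2500 / 0.070² = 1.6435 × 0.2500 / 0.004900 ≈ 83.85.
Rounding up gives n = 84.

84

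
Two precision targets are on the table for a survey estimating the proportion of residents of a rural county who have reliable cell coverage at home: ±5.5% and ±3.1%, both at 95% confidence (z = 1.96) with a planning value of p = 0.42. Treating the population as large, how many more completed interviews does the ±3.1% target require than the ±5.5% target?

664

At ±5.5%: n = 1.96² × 0.2436 / 0.055² ≈ 309.36 → 310.
At ±3.1%: n = 1.96² × 0.2436 / 0.031² ≈ 973.79 → 974.
Additional respondents: 974 − 310 = 664.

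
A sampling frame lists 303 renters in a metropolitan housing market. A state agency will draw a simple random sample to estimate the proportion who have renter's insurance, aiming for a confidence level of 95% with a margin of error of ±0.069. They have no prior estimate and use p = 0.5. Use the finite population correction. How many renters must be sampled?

For 95% confidence, z = 1.96.
Unadjusted: n₀ = 1.96² × 0.50 × 0.50 / 0.069² ≈ 201.72, so n₀ = 202.
Finite population correction with N = 303: n = n₀ / (1 + (n₀−1)/N) = 202 / (1 + 201/303) = 202 / 1.6634 ≈ 121.44.
Rounding up, n = 122.

122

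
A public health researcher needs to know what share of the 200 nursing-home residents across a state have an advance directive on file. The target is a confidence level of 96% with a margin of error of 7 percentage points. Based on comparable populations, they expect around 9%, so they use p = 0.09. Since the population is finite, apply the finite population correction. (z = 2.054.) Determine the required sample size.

53

Unadjusted: n₀ = 2.054² × 0.09 × 0.91 / 0.070² ≈ 70.52, so n₀ = 71.
Finite population correction with N = 200: n = n₀ / (1 + (n₀−1)/N) = 71 / (1 + 70/200) = 71 / 1.3500 ≈ 52.59.
Rounding up, n = 53.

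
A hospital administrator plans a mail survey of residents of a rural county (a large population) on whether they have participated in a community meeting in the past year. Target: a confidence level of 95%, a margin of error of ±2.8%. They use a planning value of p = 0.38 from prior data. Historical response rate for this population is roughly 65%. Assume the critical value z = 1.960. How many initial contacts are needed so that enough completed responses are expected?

1777

Completed interviews needed: n₀ = 1.960² × 0.2356 / 0.028² ≈ 1154.44 → 1155.
At a 65% response rate, contacts needed = 1155 / 0.65 ≈ 1776.92 → 1777.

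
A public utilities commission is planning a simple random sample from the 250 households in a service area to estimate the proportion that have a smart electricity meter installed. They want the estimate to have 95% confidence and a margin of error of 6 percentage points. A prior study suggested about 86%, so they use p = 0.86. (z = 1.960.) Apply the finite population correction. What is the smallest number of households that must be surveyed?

86

Unadjusted: n₀ = 1.960² × 0.86 × 0.14 / 0.060² ≈ 128.48, so n₀ = 129.
Finite population correction with N = 250: n = n₀ / (1 + (n₀−1)/N) = 129 / (1 + 128/250) = 129 / 1.5120 ≈ 85.32.
Rounding up, n = 86.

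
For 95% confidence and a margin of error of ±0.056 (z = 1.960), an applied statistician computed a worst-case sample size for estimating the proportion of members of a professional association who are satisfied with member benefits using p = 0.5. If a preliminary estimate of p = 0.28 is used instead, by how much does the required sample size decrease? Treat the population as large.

60

Conservative (p = 0.5): n = 1.960² × 0.25 / 0.056² ≈ 306.25 → 307.
Using p = 0.28: p(1−p) = 0.2016, so n = 1.960² × 0.2016 / 0.056² ≈ 246.96 → 247.
Reduction: 307 − 247 = 60.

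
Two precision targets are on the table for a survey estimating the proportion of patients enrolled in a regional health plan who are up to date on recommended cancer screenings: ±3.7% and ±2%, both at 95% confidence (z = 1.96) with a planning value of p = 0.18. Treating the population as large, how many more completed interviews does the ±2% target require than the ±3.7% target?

At ±3.7%: n = 1.96² × 0.1476 / 0.037² ≈ 414.19 → 415.
At ±2%: n = 1.96² × 0.1476 / 0.020² ≈ 1417.55 → 1418.
Additional respondents: 1418 − 415 = 1003.

1003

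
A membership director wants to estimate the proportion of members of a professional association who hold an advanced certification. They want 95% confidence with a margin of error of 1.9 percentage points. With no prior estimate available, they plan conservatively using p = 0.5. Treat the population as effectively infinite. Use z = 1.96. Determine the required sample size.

With p = 0.5, p(1−p) = 0.25.
n = z²·p(1−p)/E² = 1.96² × 0.2500 / 0.019² = 3.8416 × 0.2500 / 0.000361 ≈ 2660.39.
Rounding up gives n = 2661.

2661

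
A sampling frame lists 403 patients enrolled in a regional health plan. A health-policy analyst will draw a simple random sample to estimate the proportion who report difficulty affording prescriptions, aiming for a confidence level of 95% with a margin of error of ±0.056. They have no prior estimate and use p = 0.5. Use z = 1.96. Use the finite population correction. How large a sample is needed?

Unadjusted: n₀ = 1.96² × 0.50 × 0.50 / 0.056² ≈ 306.25, so n₀ = 307.
Finite population correction with N = 403: n = n₀ / (1 + (n₀−1)/N) = 307 / (1 + 306/403) = 307 / 1.7593 ≈ 174.50.
Rounding up, n = 175.

175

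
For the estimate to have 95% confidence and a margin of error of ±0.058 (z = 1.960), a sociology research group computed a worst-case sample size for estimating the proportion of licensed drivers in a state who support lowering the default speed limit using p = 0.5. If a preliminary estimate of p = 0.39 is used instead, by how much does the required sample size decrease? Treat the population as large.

Conservative (p = 0.5): n = 1.960² × 0.25 / 0.058² ≈ 285.49 → 286.
Using p = 0.39: p(1−p) = 0.2379, so n = 1.960² × 0.2379 / 0.058² ≈ 271.68 → 272.
Reduction: 286 − 272 = 14.

14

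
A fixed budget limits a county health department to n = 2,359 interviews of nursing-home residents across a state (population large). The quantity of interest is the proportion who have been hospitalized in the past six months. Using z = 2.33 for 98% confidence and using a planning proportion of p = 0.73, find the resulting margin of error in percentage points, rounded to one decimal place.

SE(p̂) = √[p(1−p)/n] = √[0.1971/2359] = 0.00914.
E = z × SE = 2.33 × 0.00914 = 0.02130, or 2.1 percentage points.

2.1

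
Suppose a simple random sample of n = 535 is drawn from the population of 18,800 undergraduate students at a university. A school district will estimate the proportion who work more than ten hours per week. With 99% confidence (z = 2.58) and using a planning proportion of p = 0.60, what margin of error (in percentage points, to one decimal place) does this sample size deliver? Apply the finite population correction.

Finite-population factor: (N−n)/(N−1) = (18800−535)/(18800−1) = 0.9716.
SE(p̂) = √[p(1−p)/n · (N−n)/(N−1)] = √[0.2400/535 × 0.9716] = 0.02088.
E = z × SE = 2.58 × 0.02088 = 0.05386 ≈ 5.4 percentage points.

5.4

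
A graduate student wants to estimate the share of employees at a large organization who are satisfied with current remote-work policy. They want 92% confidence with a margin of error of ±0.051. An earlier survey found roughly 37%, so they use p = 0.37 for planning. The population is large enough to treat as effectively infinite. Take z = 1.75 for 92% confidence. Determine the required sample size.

275

With p = 0.37, p(1−p) = 0.2331.
n = z²·p(1−p)/E² = 1.75² × 0.2331 / 0.051² = 3.0625 × 0.2331 / 0.002601 ≈ 274.46.
Rounding up gives n = 275.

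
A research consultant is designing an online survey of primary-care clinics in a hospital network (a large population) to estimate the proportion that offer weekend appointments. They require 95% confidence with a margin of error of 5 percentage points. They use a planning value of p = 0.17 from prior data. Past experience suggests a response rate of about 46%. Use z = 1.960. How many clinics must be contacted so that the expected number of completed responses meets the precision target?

Completed interviews needed: n₀ = 1.960² × 0.1411 / 0.050² ≈ 216.82 → 217.
At a 46% response rate, contacts needed = 217 / 0.46 ≈ 471.74 → 472.

472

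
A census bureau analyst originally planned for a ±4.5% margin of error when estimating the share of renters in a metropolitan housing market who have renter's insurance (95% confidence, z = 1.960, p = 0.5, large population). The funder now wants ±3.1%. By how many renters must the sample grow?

525

At ±4.5%: n = 1.960² × 0.2500 / 0.045² ≈ 474.27 → 475.
At ±3.1%: n = 1.960² × 0.2500 / 0.031² ≈ 999.38 → 1000.
Additional respondents: 1000 − 475 = 525.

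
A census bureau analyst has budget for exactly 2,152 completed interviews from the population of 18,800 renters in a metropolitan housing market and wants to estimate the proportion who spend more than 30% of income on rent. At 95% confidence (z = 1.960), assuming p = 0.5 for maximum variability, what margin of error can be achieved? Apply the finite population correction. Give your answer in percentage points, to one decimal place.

2.0

Finite-population factor: (N−n)/(N−1) = (18800−2152)/(18800−1) = 0.8856.
SE(p̂) = √[p(1−p)/n · (N−n)/(N−1)] = √[0.2500/2152 × 0.8856] = 0.01014.
E = z × SE = 1.960 × 0.01014 = 0.01988 ≈ 2.0 percentage points.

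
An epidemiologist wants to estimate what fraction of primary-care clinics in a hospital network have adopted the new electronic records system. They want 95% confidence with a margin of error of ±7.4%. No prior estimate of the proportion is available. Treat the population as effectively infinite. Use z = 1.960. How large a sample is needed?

176

With no prior estimate, use p = 0.5, giving p(1−p) = 0.25.
n = z²·p(1−p)/E² = 1.960² × 0.2500 / 0.074² = 3.8416 × 0.2500 / 0.005476 ≈ 175.38.
Rounding up gives n = 176.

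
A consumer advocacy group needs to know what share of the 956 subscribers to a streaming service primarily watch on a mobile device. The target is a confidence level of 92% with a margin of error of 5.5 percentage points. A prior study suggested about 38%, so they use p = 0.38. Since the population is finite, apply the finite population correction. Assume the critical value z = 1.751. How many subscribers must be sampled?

192

Unadjusted: n₀ = 1.751² × 0.38 × 0.62 / 0.055² ≈ 238.79, so n₀ = 239.
Finite population correction with N = 956: n = n₀ / (1 + (n₀−1)/N) = 239 / (1 + 238/956) = 239 / 1.2490 ≈ 191.36.
Rounding up, n = 192.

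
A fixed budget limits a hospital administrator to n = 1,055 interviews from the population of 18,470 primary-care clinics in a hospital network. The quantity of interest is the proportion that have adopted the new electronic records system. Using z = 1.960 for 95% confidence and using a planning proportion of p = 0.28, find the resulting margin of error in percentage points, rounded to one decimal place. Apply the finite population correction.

Finite-population factor: (N−n)/(N−1) = (18470−1055)/(18470−1) = 0.9429.
SE(p̂) = √[p(1−p)/n · (N−n)/(N−1)] = √[0.2016/1055 × 0.9429] = 0.01342.
E = z × SE = 1.960 × 0.01342 = 0.02631 ≈ 2.6 percentage points.

2.6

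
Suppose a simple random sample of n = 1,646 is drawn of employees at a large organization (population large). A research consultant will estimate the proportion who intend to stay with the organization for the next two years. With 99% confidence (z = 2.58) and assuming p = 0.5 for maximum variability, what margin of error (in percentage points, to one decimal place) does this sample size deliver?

3.2

SE(p̂) = √[p(1−p)/n] = √[0.2500/1646] = 0.01232.
E = z × SE = 2.58 × 0.01232 = 0.03180, or 3.2 percentage points.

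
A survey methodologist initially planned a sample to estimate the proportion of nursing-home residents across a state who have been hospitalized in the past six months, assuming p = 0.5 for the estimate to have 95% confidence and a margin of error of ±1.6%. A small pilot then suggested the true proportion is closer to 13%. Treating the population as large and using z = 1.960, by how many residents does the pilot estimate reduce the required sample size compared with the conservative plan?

2054

Conservative (p = 0.5): n = 1.960² × 0.25 / 0.016² ≈ 3751.56 → 3752.
Using p = 0.13: p(1−p) = 0.1131, so n = 1.960² × 0.1131 / 0.016² ≈ 1697.21 → 1698.
Reduction: 3752 − 1698 = 2054.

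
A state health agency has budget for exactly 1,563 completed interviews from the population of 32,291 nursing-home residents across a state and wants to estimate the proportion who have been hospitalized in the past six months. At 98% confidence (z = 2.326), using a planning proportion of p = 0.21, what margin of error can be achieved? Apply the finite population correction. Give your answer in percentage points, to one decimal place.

2.3

Finite-population factor: (N−n)/(N−1) = (32291−1563)/(32291−1) = 0.9516.
SE(p̂) = √[p(1−p)/n · (N−n)/(N−1)] = √[0.1659/1563 × 0.9516] = 0.01005.
E = z × SE = 2.326 × 0.01005 = 0.02338 ≈ 2.3 percentage points.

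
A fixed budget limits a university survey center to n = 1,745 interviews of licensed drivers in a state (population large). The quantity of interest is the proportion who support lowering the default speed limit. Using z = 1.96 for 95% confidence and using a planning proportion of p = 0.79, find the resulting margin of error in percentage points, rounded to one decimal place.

1.9

SE(p̂) = √[p(1−p)/n] = √[0.1659/1745] = 0.00975.
E = z × SE = 1.96 × 0.00975 = 0.01911, or 1.9 percentage points.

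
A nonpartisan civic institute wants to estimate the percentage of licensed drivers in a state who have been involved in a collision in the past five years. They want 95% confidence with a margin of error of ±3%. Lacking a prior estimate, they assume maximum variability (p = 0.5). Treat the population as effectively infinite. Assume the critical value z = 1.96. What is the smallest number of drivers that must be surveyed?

1068

With p = 0.5, p(1−p) = 0.25.
n = z²·p(1−p)/E² = 1.96² × 0.2500 / 0.030² = 3.8416 × 0.2500 / 0.000900 ≈ 1067.11.
Rounding up gives n = 1068.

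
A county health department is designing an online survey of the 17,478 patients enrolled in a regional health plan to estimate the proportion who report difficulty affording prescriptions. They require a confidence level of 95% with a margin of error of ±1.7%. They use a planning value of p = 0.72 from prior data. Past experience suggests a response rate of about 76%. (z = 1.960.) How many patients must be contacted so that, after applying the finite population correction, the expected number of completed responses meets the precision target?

Completed interviews needed (unadjusted): n₀ = 1.960² × 0.2016 / 0.017² ≈ 2679.82 → 2680.
FPC for N = 17,478: n = 2680 / (1 + 2679/17478) = 2680 / 1.1533 ≈ 2323.81 → 2324.
At a 76% response rate, contacts needed = 2324 / 0.76 ≈ 3057.89 → 3058.

3058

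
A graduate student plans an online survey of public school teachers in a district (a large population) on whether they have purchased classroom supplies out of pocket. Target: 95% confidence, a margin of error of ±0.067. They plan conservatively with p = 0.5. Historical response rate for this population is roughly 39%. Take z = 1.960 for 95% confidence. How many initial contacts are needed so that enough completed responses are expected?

Completed interviews needed: n₀ = 1.960² × 0.2500 / 0.067² ≈ 213.95 → 214.
At a 39% response rate, contacts needed = 214 / 0.39 ≈ 548.72 → 549.

549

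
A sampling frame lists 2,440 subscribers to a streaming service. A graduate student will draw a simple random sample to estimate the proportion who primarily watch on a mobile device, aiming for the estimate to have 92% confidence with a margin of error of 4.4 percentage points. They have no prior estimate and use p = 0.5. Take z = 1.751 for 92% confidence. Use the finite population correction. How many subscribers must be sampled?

Unadjusted: n₀ = 1.751² × 0.50 × 0.50 / 0.044² ≈ 395.92, so n₀ = 396.
Finite population correction with N = 2,440: n = n₀ / (1 + (n₀−1)/N) = 396 / (1 + 395/2440) = 396 / 1.1619 ≈ 340.83.
Rounding up, n = 341.

341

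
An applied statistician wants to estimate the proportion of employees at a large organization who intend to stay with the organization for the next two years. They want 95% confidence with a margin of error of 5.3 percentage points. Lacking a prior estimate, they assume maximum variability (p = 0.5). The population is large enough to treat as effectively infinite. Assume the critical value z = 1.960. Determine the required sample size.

342

With p = 0.5, p(1−p) = 0.25.
n = z²·p(1−p)/E² = 1.960² × 0.2500 / 0.053² = 3.8416 × 0.2500 / 0.002809 ≈ 341.90.
Rounding up gives n = 342.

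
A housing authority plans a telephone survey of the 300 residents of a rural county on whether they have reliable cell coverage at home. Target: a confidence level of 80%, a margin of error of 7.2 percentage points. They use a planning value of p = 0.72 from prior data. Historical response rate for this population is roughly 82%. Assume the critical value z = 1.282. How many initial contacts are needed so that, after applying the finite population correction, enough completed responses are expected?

65

Completed interviews needed (unadjusted): n₀ = 1.282² × 0.2016 / 0.072² ≈ 63.91 → 64.
FPC for N = 300: n = 64 / (1 + 63/300) = 64 / 1.2100 ≈ 52.89 → 53.
At an 82% response rate, contacts needed = 53 / 0.82 ≈ 64.63 → 65.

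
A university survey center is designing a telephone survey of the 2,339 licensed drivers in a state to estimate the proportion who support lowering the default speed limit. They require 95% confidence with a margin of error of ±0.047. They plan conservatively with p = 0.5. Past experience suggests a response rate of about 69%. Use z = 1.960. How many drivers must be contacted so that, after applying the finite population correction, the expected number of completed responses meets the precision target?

Completed interviews needed (unadjusted): n₀ = 1.960² × 0.2500 / 0.047² ≈ 434.77 → 435.
FPC for N = 2,339: n = 435 / (1 + 434/2339) = 435 / 1.1855 ≈ 366.92 → 367.
At a 69% response rate, contacts needed = 367 / 0.69 ≈ 531.88 → 532.

532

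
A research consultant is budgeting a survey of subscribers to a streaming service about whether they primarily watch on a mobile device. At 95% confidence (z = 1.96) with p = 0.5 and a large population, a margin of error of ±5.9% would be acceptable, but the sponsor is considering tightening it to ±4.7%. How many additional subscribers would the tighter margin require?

At ±5.9%: n = 1.96² × 0.2500 / 0.059² ≈ 275.90 → 276.
At ±4.7%: n = 1.96² × 0.2500 / 0.047² ≈ 434.77 → 435.
Additional respondents: 435 − 276 = 159.

159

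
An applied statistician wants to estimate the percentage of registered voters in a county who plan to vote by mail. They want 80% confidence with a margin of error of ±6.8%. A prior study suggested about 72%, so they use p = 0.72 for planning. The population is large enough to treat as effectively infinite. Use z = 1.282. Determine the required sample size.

72

With p = 0.72, p(1−p) = 0.2016.
n = z²·p(1−p)/E² = 1.282² × 0.2016 / 0.068² = 1.6435 × 0.2016 / 0.004624 ≈ 71.66.
Rounding up gives n = 72.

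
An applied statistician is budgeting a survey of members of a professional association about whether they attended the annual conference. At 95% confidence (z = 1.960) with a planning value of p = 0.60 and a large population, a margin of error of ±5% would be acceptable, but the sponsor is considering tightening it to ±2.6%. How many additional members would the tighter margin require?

995

At ±5%: n = 1.960² × 0.2400 / 0.050² ≈ 368.79 → 369.
At ±2.6%: n = 1.960² × 0.2400 / 0.026² ≈ 1363.88 → 1364.
Additional respondents: 1364 − 369 = 995.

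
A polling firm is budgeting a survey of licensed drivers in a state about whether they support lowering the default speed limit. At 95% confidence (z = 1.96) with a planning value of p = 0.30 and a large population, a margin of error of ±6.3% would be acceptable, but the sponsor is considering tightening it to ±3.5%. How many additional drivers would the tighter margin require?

At ±6.3%: n = 1.96² × 0.2100 / 0.063² ≈ 203.26 → 204.
At ±3.5%: n = 1.96² × 0.2100 / 0.035² ≈ 658.56 → 659.
Additional respondents: 659 − 204 = 455.

455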